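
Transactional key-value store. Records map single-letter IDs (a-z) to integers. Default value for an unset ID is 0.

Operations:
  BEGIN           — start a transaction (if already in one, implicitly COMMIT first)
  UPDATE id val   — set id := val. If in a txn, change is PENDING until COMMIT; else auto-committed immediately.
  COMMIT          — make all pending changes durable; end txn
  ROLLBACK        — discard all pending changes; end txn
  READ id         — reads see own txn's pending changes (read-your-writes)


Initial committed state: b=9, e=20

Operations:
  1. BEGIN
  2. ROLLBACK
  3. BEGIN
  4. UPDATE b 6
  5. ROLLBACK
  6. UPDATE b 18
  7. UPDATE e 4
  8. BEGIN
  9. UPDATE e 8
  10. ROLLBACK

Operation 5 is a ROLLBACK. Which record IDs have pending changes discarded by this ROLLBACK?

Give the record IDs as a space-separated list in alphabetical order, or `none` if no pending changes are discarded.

Initial committed: {b=9, e=20}
Op 1: BEGIN: in_txn=True, pending={}
Op 2: ROLLBACK: discarded pending []; in_txn=False
Op 3: BEGIN: in_txn=True, pending={}
Op 4: UPDATE b=6 (pending; pending now {b=6})
Op 5: ROLLBACK: discarded pending ['b']; in_txn=False
Op 6: UPDATE b=18 (auto-commit; committed b=18)
Op 7: UPDATE e=4 (auto-commit; committed e=4)
Op 8: BEGIN: in_txn=True, pending={}
Op 9: UPDATE e=8 (pending; pending now {e=8})
Op 10: ROLLBACK: discarded pending ['e']; in_txn=False
ROLLBACK at op 5 discards: ['b']

Answer: b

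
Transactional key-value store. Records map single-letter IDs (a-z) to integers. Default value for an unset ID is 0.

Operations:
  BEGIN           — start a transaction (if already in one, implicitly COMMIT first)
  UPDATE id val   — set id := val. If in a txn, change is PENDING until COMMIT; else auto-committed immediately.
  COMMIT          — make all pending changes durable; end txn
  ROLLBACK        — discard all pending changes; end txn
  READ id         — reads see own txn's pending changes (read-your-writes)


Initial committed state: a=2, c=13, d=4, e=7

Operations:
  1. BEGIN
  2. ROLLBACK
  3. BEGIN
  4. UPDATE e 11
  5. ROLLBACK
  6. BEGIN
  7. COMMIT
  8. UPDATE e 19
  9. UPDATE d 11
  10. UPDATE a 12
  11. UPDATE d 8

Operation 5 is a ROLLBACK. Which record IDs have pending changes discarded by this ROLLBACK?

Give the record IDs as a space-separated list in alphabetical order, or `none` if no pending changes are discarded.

Initial committed: {a=2, c=13, d=4, e=7}
Op 1: BEGIN: in_txn=True, pending={}
Op 2: ROLLBACK: discarded pending []; in_txn=False
Op 3: BEGIN: in_txn=True, pending={}
Op 4: UPDATE e=11 (pending; pending now {e=11})
Op 5: ROLLBACK: discarded pending ['e']; in_txn=False
Op 6: BEGIN: in_txn=True, pending={}
Op 7: COMMIT: merged [] into committed; committed now {a=2, c=13, d=4, e=7}
Op 8: UPDATE e=19 (auto-commit; committed e=19)
Op 9: UPDATE d=11 (auto-commit; committed d=11)
Op 10: UPDATE a=12 (auto-commit; committed a=12)
Op 11: UPDATE d=8 (auto-commit; committed d=8)
ROLLBACK at op 5 discards: ['e']

Answer: e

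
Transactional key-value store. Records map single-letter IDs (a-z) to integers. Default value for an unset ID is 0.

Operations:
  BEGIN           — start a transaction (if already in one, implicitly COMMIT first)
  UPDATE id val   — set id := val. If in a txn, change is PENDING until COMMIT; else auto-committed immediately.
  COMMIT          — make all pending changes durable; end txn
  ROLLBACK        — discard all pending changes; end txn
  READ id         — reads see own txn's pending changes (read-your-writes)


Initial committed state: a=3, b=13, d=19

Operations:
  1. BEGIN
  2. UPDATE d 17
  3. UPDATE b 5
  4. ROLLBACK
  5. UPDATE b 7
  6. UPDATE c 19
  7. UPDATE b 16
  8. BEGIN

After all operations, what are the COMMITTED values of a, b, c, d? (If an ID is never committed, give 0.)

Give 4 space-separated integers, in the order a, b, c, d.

Initial committed: {a=3, b=13, d=19}
Op 1: BEGIN: in_txn=True, pending={}
Op 2: UPDATE d=17 (pending; pending now {d=17})
Op 3: UPDATE b=5 (pending; pending now {b=5, d=17})
Op 4: ROLLBACK: discarded pending ['b', 'd']; in_txn=False
Op 5: UPDATE b=7 (auto-commit; committed b=7)
Op 6: UPDATE c=19 (auto-commit; committed c=19)
Op 7: UPDATE b=16 (auto-commit; committed b=16)
Op 8: BEGIN: in_txn=True, pending={}
Final committed: {a=3, b=16, c=19, d=19}

Answer: 3 16 19 19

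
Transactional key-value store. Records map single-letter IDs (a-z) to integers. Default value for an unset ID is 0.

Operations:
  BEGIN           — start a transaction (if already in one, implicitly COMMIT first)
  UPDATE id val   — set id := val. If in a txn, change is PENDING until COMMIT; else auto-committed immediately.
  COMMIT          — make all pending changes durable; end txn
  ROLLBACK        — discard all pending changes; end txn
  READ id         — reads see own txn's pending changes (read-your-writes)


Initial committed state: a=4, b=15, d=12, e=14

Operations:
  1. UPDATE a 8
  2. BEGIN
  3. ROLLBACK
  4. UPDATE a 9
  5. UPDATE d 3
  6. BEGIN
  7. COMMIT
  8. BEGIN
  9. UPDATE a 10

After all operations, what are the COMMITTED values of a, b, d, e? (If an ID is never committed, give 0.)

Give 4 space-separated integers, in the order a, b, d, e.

Initial committed: {a=4, b=15, d=12, e=14}
Op 1: UPDATE a=8 (auto-commit; committed a=8)
Op 2: BEGIN: in_txn=True, pending={}
Op 3: ROLLBACK: discarded pending []; in_txn=False
Op 4: UPDATE a=9 (auto-commit; committed a=9)
Op 5: UPDATE d=3 (auto-commit; committed d=3)
Op 6: BEGIN: in_txn=True, pending={}
Op 7: COMMIT: merged [] into committed; committed now {a=9, b=15, d=3, e=14}
Op 8: BEGIN: in_txn=True, pending={}
Op 9: UPDATE a=10 (pending; pending now {a=10})
Final committed: {a=9, b=15, d=3, e=14}

Answer: 9 15 3 14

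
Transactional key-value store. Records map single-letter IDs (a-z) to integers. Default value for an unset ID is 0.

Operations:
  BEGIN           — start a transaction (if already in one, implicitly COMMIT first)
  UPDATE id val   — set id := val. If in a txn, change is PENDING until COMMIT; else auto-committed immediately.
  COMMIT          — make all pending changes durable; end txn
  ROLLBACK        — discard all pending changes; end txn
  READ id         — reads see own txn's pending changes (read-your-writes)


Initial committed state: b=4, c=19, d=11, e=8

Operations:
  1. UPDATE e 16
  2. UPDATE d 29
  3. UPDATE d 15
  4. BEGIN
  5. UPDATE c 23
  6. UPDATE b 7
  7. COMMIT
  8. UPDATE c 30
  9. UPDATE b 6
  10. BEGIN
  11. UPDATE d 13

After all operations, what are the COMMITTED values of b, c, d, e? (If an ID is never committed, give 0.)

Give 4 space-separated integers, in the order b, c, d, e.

Initial committed: {b=4, c=19, d=11, e=8}
Op 1: UPDATE e=16 (auto-commit; committed e=16)
Op 2: UPDATE d=29 (auto-commit; committed d=29)
Op 3: UPDATE d=15 (auto-commit; committed d=15)
Op 4: BEGIN: in_txn=True, pending={}
Op 5: UPDATE c=23 (pending; pending now {c=23})
Op 6: UPDATE b=7 (pending; pending now {b=7, c=23})
Op 7: COMMIT: merged ['b', 'c'] into committed; committed now {b=7, c=23, d=15, e=16}
Op 8: UPDATE c=30 (auto-commit; committed c=30)
Op 9: UPDATE b=6 (auto-commit; committed b=6)
Op 10: BEGIN: in_txn=True, pending={}
Op 11: UPDATE d=13 (pending; pending now {d=13})
Final committed: {b=6, c=30, d=15, e=16}

Answer: 6 30 15 16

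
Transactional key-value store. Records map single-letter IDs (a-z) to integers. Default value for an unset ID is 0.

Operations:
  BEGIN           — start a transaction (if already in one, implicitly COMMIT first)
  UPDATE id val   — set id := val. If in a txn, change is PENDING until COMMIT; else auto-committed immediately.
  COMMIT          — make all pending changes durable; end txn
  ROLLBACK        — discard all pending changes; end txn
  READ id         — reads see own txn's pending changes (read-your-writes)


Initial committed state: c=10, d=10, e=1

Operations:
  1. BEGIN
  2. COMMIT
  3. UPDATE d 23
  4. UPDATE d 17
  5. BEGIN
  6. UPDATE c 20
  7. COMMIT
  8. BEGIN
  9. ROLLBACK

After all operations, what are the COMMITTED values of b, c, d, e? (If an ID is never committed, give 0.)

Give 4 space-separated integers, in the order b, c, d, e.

Initial committed: {c=10, d=10, e=1}
Op 1: BEGIN: in_txn=True, pending={}
Op 2: COMMIT: merged [] into committed; committed now {c=10, d=10, e=1}
Op 3: UPDATE d=23 (auto-commit; committed d=23)
Op 4: UPDATE d=17 (auto-commit; committed d=17)
Op 5: BEGIN: in_txn=True, pending={}
Op 6: UPDATE c=20 (pending; pending now {c=20})
Op 7: COMMIT: merged ['c'] into committed; committed now {c=20, d=17, e=1}
Op 8: BEGIN: in_txn=True, pending={}
Op 9: ROLLBACK: discarded pending []; in_txn=False
Final committed: {c=20, d=17, e=1}

Answer: 0 20 17 1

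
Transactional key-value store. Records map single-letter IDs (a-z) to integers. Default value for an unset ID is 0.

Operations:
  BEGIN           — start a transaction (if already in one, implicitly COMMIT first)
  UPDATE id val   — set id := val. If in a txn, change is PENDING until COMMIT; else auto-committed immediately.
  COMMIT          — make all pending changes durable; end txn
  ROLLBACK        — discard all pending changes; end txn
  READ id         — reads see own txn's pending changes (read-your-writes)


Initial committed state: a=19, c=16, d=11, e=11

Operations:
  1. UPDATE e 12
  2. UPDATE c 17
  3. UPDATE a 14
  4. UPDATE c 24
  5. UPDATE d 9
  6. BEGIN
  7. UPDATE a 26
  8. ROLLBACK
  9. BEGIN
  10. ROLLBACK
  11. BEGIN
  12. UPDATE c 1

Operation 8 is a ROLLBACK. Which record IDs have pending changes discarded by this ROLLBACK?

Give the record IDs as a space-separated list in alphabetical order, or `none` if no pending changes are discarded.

Initial committed: {a=19, c=16, d=11, e=11}
Op 1: UPDATE e=12 (auto-commit; committed e=12)
Op 2: UPDATE c=17 (auto-commit; committed c=17)
Op 3: UPDATE a=14 (auto-commit; committed a=14)
Op 4: UPDATE c=24 (auto-commit; committed c=24)
Op 5: UPDATE d=9 (auto-commit; committed d=9)
Op 6: BEGIN: in_txn=True, pending={}
Op 7: UPDATE a=26 (pending; pending now {a=26})
Op 8: ROLLBACK: discarded pending ['a']; in_txn=False
Op 9: BEGIN: in_txn=True, pending={}
Op 10: ROLLBACK: discarded pending []; in_txn=False
Op 11: BEGIN: in_txn=True, pending={}
Op 12: UPDATE c=1 (pending; pending now {c=1})
ROLLBACK at op 8 discards: ['a']

Answer: a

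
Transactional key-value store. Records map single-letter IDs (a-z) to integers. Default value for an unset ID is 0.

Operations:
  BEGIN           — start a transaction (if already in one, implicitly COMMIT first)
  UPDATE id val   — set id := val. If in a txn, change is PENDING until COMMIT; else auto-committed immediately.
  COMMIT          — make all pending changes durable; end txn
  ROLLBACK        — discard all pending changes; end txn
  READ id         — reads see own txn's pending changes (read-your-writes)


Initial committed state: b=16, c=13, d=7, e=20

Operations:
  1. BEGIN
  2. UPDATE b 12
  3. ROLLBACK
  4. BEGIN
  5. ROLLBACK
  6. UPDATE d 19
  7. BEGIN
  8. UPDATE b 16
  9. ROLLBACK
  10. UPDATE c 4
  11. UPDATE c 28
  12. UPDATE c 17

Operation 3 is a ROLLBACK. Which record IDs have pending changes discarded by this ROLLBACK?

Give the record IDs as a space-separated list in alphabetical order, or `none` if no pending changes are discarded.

Initial committed: {b=16, c=13, d=7, e=20}
Op 1: BEGIN: in_txn=True, pending={}
Op 2: UPDATE b=12 (pending; pending now {b=12})
Op 3: ROLLBACK: discarded pending ['b']; in_txn=False
Op 4: BEGIN: in_txn=True, pending={}
Op 5: ROLLBACK: discarded pending []; in_txn=False
Op 6: UPDATE d=19 (auto-commit; committed d=19)
Op 7: BEGIN: in_txn=True, pending={}
Op 8: UPDATE b=16 (pending; pending now {b=16})
Op 9: ROLLBACK: discarded pending ['b']; in_txn=False
Op 10: UPDATE c=4 (auto-commit; committed c=4)
Op 11: UPDATE c=28 (auto-commit; committed c=28)
Op 12: UPDATE c=17 (auto-commit; committed c=17)
ROLLBACK at op 3 discards: ['b']

Answer: b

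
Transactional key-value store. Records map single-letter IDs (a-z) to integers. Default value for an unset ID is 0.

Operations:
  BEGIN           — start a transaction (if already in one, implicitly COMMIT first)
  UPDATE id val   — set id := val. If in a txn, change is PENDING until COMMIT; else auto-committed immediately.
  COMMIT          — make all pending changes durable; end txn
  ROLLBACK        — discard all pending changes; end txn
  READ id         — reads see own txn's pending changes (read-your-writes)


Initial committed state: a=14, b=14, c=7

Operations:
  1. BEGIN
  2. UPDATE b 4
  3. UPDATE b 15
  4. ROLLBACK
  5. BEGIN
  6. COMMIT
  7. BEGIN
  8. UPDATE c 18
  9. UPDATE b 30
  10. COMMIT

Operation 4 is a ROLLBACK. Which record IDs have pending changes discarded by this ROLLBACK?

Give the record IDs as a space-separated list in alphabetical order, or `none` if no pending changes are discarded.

Initial committed: {a=14, b=14, c=7}
Op 1: BEGIN: in_txn=True, pending={}
Op 2: UPDATE b=4 (pending; pending now {b=4})
Op 3: UPDATE b=15 (pending; pending now {b=15})
Op 4: ROLLBACK: discarded pending ['b']; in_txn=False
Op 5: BEGIN: in_txn=True, pending={}
Op 6: COMMIT: merged [] into committed; committed now {a=14, b=14, c=7}
Op 7: BEGIN: in_txn=True, pending={}
Op 8: UPDATE c=18 (pending; pending now {c=18})
Op 9: UPDATE b=30 (pending; pending now {b=30, c=18})
Op 10: COMMIT: merged ['b', 'c'] into committed; committed now {a=14, b=30, c=18}
ROLLBACK at op 4 discards: ['b']

Answer: b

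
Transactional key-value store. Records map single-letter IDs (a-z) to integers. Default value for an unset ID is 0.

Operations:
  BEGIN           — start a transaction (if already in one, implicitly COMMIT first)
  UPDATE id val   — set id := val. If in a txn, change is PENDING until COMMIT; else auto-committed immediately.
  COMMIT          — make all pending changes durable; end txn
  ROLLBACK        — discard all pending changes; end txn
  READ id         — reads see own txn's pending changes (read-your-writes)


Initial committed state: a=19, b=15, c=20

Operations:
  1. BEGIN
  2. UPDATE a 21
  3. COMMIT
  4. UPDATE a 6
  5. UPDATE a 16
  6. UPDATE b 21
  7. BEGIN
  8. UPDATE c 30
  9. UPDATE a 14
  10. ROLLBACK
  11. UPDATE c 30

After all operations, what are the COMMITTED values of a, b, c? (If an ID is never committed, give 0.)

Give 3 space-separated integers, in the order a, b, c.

Initial committed: {a=19, b=15, c=20}
Op 1: BEGIN: in_txn=True, pending={}
Op 2: UPDATE a=21 (pending; pending now {a=21})
Op 3: COMMIT: merged ['a'] into committed; committed now {a=21, b=15, c=20}
Op 4: UPDATE a=6 (auto-commit; committed a=6)
Op 5: UPDATE a=16 (auto-commit; committed a=16)
Op 6: UPDATE b=21 (auto-commit; committed b=21)
Op 7: BEGIN: in_txn=True, pending={}
Op 8: UPDATE c=30 (pending; pending now {c=30})
Op 9: UPDATE a=14 (pending; pending now {a=14, c=30})
Op 10: ROLLBACK: discarded pending ['a', 'c']; in_txn=False
Op 11: UPDATE c=30 (auto-commit; committed c=30)
Final committed: {a=16, b=21, c=30}

Answer: 16 21 30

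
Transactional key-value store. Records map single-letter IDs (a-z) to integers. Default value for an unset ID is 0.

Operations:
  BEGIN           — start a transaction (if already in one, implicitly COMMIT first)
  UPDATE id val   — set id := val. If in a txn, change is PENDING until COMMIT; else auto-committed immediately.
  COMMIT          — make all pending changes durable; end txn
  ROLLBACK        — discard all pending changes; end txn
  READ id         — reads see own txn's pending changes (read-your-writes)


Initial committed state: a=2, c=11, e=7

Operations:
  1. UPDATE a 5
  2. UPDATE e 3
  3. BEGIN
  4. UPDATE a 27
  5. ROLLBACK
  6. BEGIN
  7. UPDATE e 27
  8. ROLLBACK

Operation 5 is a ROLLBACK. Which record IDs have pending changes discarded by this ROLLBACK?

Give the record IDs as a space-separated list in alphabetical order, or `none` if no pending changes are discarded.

Initial committed: {a=2, c=11, e=7}
Op 1: UPDATE a=5 (auto-commit; committed a=5)
Op 2: UPDATE e=3 (auto-commit; committed e=3)
Op 3: BEGIN: in_txn=True, pending={}
Op 4: UPDATE a=27 (pending; pending now {a=27})
Op 5: ROLLBACK: discarded pending ['a']; in_txn=False
Op 6: BEGIN: in_txn=True, pending={}
Op 7: UPDATE e=27 (pending; pending now {e=27})
Op 8: ROLLBACK: discarded pending ['e']; in_txn=False
ROLLBACK at op 5 discards: ['a']

Answer: a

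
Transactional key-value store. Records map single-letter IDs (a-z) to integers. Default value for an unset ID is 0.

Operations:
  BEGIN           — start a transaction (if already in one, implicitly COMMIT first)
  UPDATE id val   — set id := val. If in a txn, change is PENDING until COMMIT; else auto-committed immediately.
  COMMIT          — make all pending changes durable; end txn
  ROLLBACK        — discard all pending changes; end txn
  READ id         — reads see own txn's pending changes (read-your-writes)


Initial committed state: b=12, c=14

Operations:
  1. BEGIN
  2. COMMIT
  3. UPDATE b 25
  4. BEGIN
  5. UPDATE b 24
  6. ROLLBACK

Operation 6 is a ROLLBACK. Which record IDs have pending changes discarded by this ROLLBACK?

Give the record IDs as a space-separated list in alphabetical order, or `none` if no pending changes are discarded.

Answer: b

Derivation:
Initial committed: {b=12, c=14}
Op 1: BEGIN: in_txn=True, pending={}
Op 2: COMMIT: merged [] into committed; committed now {b=12, c=14}
Op 3: UPDATE b=25 (auto-commit; committed b=25)
Op 4: BEGIN: in_txn=True, pending={}
Op 5: UPDATE b=24 (pending; pending now {b=24})
Op 6: ROLLBACK: discarded pending ['b']; in_txn=False
ROLLBACK at op 6 discards: ['b']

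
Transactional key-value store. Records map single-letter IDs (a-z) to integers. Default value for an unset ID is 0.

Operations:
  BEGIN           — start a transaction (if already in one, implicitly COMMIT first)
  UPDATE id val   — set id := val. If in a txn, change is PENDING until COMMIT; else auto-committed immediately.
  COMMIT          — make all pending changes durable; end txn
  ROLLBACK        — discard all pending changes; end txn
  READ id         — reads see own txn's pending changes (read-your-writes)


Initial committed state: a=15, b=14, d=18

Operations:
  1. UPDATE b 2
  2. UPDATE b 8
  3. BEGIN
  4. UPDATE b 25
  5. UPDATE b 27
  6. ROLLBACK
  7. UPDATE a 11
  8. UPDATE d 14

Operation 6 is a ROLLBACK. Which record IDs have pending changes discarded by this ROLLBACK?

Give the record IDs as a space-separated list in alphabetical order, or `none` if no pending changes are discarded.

Answer: b

Derivation:
Initial committed: {a=15, b=14, d=18}
Op 1: UPDATE b=2 (auto-commit; committed b=2)
Op 2: UPDATE b=8 (auto-commit; committed b=8)
Op 3: BEGIN: in_txn=True, pending={}
Op 4: UPDATE b=25 (pending; pending now {b=25})
Op 5: UPDATE b=27 (pending; pending now {b=27})
Op 6: ROLLBACK: discarded pending ['b']; in_txn=False
Op 7: UPDATE a=11 (auto-commit; committed a=11)
Op 8: UPDATE d=14 (auto-commit; committed d=14)
ROLLBACK at op 6 discards: ['b']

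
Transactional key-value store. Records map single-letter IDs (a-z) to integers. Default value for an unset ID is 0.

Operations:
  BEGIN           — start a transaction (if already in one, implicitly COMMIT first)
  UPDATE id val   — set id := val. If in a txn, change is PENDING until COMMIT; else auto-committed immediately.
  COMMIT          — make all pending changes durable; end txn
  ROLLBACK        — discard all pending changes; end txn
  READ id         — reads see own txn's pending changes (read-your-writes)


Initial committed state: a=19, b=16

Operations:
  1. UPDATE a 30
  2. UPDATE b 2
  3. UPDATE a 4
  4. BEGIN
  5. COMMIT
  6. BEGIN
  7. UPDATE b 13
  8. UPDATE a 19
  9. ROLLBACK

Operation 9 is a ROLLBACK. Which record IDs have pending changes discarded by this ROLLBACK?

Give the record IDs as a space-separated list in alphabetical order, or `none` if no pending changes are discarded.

Initial committed: {a=19, b=16}
Op 1: UPDATE a=30 (auto-commit; committed a=30)
Op 2: UPDATE b=2 (auto-commit; committed b=2)
Op 3: UPDATE a=4 (auto-commit; committed a=4)
Op 4: BEGIN: in_txn=True, pending={}
Op 5: COMMIT: merged [] into committed; committed now {a=4, b=2}
Op 6: BEGIN: in_txn=True, pending={}
Op 7: UPDATE b=13 (pending; pending now {b=13})
Op 8: UPDATE a=19 (pending; pending now {a=19, b=13})
Op 9: ROLLBACK: discarded pending ['a', 'b']; in_txn=False
ROLLBACK at op 9 discards: ['a', 'b']

Answer: a b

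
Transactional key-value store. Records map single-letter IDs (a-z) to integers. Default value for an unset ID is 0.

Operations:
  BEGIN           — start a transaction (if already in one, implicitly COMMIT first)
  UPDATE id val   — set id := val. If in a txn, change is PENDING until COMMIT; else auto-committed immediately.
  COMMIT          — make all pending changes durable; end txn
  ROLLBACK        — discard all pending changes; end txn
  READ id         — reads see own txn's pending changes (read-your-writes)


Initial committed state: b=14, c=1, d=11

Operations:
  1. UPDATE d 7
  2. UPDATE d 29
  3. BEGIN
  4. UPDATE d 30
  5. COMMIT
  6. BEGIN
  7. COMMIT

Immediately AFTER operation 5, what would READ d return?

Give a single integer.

Answer: 30

Derivation:
Initial committed: {b=14, c=1, d=11}
Op 1: UPDATE d=7 (auto-commit; committed d=7)
Op 2: UPDATE d=29 (auto-commit; committed d=29)
Op 3: BEGIN: in_txn=True, pending={}
Op 4: UPDATE d=30 (pending; pending now {d=30})
Op 5: COMMIT: merged ['d'] into committed; committed now {b=14, c=1, d=30}
After op 5: visible(d) = 30 (pending={}, committed={b=14, c=1, d=30})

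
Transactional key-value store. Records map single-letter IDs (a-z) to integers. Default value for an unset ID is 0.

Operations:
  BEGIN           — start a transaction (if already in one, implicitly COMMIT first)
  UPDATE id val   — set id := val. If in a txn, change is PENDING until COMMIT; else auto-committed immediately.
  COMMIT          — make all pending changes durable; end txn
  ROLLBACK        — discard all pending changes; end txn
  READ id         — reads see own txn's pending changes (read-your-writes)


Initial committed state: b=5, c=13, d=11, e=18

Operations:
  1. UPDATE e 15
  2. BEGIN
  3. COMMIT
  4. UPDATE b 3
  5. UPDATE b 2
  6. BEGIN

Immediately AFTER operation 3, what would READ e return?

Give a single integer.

Initial committed: {b=5, c=13, d=11, e=18}
Op 1: UPDATE e=15 (auto-commit; committed e=15)
Op 2: BEGIN: in_txn=True, pending={}
Op 3: COMMIT: merged [] into committed; committed now {b=5, c=13, d=11, e=15}
After op 3: visible(e) = 15 (pending={}, committed={b=5, c=13, d=11, e=15})

Answer: 15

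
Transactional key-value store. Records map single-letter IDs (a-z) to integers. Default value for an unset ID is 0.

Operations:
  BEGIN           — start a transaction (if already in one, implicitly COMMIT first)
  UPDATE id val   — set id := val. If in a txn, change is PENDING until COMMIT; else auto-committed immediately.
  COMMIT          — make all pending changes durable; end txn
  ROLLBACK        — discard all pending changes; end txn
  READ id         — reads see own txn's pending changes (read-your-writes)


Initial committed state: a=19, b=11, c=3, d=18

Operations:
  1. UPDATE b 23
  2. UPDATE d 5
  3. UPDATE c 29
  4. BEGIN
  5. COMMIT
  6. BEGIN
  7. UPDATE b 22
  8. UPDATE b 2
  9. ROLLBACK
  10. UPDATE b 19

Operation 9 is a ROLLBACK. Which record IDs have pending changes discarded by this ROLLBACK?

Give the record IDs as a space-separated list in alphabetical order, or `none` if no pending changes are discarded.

Initial committed: {a=19, b=11, c=3, d=18}
Op 1: UPDATE b=23 (auto-commit; committed b=23)
Op 2: UPDATE d=5 (auto-commit; committed d=5)
Op 3: UPDATE c=29 (auto-commit; committed c=29)
Op 4: BEGIN: in_txn=True, pending={}
Op 5: COMMIT: merged [] into committed; committed now {a=19, b=23, c=29, d=5}
Op 6: BEGIN: in_txn=True, pending={}
Op 7: UPDATE b=22 (pending; pending now {b=22})
Op 8: UPDATE b=2 (pending; pending now {b=2})
Op 9: ROLLBACK: discarded pending ['b']; in_txn=False
Op 10: UPDATE b=19 (auto-commit; committed b=19)
ROLLBACK at op 9 discards: ['b']

Answer: b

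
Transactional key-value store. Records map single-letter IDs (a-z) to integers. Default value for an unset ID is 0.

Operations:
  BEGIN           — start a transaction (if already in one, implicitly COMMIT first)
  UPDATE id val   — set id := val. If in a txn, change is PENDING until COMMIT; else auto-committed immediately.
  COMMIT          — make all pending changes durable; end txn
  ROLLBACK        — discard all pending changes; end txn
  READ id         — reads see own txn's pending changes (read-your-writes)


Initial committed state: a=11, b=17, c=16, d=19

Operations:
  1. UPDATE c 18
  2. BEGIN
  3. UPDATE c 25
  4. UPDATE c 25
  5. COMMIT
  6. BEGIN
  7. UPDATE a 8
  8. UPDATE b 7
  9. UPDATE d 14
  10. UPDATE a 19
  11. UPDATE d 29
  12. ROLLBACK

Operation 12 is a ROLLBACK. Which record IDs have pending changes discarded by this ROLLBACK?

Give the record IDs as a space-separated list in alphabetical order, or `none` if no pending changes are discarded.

Answer: a b d

Derivation:
Initial committed: {a=11, b=17, c=16, d=19}
Op 1: UPDATE c=18 (auto-commit; committed c=18)
Op 2: BEGIN: in_txn=True, pending={}
Op 3: UPDATE c=25 (pending; pending now {c=25})
Op 4: UPDATE c=25 (pending; pending now {c=25})
Op 5: COMMIT: merged ['c'] into committed; committed now {a=11, b=17, c=25, d=19}
Op 6: BEGIN: in_txn=True, pending={}
Op 7: UPDATE a=8 (pending; pending now {a=8})
Op 8: UPDATE b=7 (pending; pending now {a=8, b=7})
Op 9: UPDATE d=14 (pending; pending now {a=8, b=7, d=14})
Op 10: UPDATE a=19 (pending; pending now {a=19, b=7, d=14})
Op 11: UPDATE d=29 (pending; pending now {a=19, b=7, d=29})
Op 12: ROLLBACK: discarded pending ['a', 'b', 'd']; in_txn=False
ROLLBACK at op 12 discards: ['a', 'b', 'd']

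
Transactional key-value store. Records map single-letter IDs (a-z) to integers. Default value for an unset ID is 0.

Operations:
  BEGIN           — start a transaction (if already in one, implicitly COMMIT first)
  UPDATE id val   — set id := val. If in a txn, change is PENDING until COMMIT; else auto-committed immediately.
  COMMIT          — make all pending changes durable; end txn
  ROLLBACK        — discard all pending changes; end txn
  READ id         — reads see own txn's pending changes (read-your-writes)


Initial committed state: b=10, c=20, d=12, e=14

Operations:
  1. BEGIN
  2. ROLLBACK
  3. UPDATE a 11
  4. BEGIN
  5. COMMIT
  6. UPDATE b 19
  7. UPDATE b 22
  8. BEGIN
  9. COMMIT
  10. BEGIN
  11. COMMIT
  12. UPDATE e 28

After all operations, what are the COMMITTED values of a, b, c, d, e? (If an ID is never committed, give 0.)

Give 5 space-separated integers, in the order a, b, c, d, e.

Answer: 11 22 20 12 28

Derivation:
Initial committed: {b=10, c=20, d=12, e=14}
Op 1: BEGIN: in_txn=True, pending={}
Op 2: ROLLBACK: discarded pending []; in_txn=False
Op 3: UPDATE a=11 (auto-commit; committed a=11)
Op 4: BEGIN: in_txn=True, pending={}
Op 5: COMMIT: merged [] into committed; committed now {a=11, b=10, c=20, d=12, e=14}
Op 6: UPDATE b=19 (auto-commit; committed b=19)
Op 7: UPDATE b=22 (auto-commit; committed b=22)
Op 8: BEGIN: in_txn=True, pending={}
Op 9: COMMIT: merged [] into committed; committed now {a=11, b=22, c=20, d=12, e=14}
Op 10: BEGIN: in_txn=True, pending={}
Op 11: COMMIT: merged [] into committed; committed now {a=11, b=22, c=20, d=12, e=14}
Op 12: UPDATE e=28 (auto-commit; committed e=28)
Final committed: {a=11, b=22, c=20, d=12, e=28}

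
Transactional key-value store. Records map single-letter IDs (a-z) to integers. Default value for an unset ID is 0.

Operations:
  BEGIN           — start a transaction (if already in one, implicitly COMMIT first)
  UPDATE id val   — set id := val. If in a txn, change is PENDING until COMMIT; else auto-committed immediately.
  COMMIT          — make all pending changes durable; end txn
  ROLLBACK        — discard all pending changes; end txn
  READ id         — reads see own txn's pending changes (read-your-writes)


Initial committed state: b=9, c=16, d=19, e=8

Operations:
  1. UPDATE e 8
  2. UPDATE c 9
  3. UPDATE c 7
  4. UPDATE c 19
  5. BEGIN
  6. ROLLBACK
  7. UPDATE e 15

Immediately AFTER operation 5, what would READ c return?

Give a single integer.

Initial committed: {b=9, c=16, d=19, e=8}
Op 1: UPDATE e=8 (auto-commit; committed e=8)
Op 2: UPDATE c=9 (auto-commit; committed c=9)
Op 3: UPDATE c=7 (auto-commit; committed c=7)
Op 4: UPDATE c=19 (auto-commit; committed c=19)
Op 5: BEGIN: in_txn=True, pending={}
After op 5: visible(c) = 19 (pending={}, committed={b=9, c=19, d=19, e=8})

Answer: 19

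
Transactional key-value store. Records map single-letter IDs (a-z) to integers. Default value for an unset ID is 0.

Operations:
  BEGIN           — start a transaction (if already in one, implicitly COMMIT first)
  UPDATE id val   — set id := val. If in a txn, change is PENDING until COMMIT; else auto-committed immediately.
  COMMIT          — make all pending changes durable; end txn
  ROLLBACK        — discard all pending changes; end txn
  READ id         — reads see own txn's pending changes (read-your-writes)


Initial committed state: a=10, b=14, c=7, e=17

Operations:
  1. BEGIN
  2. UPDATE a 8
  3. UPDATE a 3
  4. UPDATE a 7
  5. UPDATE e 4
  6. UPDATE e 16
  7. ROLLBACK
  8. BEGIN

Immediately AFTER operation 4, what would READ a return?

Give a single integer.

Answer: 7

Derivation:
Initial committed: {a=10, b=14, c=7, e=17}
Op 1: BEGIN: in_txn=True, pending={}
Op 2: UPDATE a=8 (pending; pending now {a=8})
Op 3: UPDATE a=3 (pending; pending now {a=3})
Op 4: UPDATE a=7 (pending; pending now {a=7})
After op 4: visible(a) = 7 (pending={a=7}, committed={a=10, b=14, c=7, e=17})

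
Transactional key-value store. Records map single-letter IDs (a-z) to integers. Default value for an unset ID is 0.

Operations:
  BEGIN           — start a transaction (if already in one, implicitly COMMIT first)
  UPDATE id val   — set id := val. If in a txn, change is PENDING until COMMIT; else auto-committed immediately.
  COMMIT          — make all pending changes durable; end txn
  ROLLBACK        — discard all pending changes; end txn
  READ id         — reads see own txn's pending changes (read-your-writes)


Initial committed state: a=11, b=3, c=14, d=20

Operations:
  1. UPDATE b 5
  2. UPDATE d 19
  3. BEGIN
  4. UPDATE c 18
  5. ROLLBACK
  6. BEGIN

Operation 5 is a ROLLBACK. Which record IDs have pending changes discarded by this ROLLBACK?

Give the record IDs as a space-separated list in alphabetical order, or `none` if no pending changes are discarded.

Answer: c

Derivation:
Initial committed: {a=11, b=3, c=14, d=20}
Op 1: UPDATE b=5 (auto-commit; committed b=5)
Op 2: UPDATE d=19 (auto-commit; committed d=19)
Op 3: BEGIN: in_txn=True, pending={}
Op 4: UPDATE c=18 (pending; pending now {c=18})
Op 5: ROLLBACK: discarded pending ['c']; in_txn=False
Op 6: BEGIN: in_txn=True, pending={}
ROLLBACK at op 5 discards: ['c']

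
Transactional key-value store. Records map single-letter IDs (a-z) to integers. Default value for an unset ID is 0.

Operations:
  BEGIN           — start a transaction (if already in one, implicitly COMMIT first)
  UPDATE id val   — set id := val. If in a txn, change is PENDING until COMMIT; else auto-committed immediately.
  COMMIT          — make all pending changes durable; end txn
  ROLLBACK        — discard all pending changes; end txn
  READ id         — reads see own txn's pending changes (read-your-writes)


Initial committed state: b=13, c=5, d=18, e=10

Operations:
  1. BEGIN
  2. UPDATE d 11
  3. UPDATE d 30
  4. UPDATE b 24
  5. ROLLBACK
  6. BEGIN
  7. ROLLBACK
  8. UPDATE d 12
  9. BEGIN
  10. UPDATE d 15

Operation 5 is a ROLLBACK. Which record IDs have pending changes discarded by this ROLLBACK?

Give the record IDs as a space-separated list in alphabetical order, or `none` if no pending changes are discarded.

Initial committed: {b=13, c=5, d=18, e=10}
Op 1: BEGIN: in_txn=True, pending={}
Op 2: UPDATE d=11 (pending; pending now {d=11})
Op 3: UPDATE d=30 (pending; pending now {d=30})
Op 4: UPDATE b=24 (pending; pending now {b=24, d=30})
Op 5: ROLLBACK: discarded pending ['b', 'd']; in_txn=False
Op 6: BEGIN: in_txn=True, pending={}
Op 7: ROLLBACK: discarded pending []; in_txn=False
Op 8: UPDATE d=12 (auto-commit; committed d=12)
Op 9: BEGIN: in_txn=True, pending={}
Op 10: UPDATE d=15 (pending; pending now {d=15})
ROLLBACK at op 5 discards: ['b', 'd']

Answer: b d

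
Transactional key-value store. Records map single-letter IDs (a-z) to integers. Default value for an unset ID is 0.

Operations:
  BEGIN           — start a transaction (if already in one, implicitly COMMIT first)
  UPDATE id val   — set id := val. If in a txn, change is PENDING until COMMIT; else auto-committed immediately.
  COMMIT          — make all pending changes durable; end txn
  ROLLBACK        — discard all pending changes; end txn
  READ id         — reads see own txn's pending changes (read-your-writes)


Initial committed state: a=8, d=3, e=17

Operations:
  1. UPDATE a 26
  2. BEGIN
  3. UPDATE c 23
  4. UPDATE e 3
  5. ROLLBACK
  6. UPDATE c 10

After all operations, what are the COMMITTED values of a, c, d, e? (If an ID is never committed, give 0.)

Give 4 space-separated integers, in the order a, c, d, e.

Initial committed: {a=8, d=3, e=17}
Op 1: UPDATE a=26 (auto-commit; committed a=26)
Op 2: BEGIN: in_txn=True, pending={}
Op 3: UPDATE c=23 (pending; pending now {c=23})
Op 4: UPDATE e=3 (pending; pending now {c=23, e=3})
Op 5: ROLLBACK: discarded pending ['c', 'e']; in_txn=False
Op 6: UPDATE c=10 (auto-commit; committed c=10)
Final committed: {a=26, c=10, d=3, e=17}

Answer: 26 10 3 17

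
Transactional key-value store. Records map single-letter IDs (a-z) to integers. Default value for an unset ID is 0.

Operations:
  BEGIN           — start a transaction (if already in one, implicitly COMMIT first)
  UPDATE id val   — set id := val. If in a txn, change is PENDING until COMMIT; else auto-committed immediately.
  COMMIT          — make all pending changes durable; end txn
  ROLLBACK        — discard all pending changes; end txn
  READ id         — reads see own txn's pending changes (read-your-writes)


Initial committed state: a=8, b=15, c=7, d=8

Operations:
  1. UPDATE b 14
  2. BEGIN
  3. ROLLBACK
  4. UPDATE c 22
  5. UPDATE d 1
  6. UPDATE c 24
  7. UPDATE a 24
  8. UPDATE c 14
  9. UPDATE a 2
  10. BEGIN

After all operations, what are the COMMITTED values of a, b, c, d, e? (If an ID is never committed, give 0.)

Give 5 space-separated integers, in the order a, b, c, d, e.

Answer: 2 14 14 1 0

Derivation:
Initial committed: {a=8, b=15, c=7, d=8}
Op 1: UPDATE b=14 (auto-commit; committed b=14)
Op 2: BEGIN: in_txn=True, pending={}
Op 3: ROLLBACK: discarded pending []; in_txn=False
Op 4: UPDATE c=22 (auto-commit; committed c=22)
Op 5: UPDATE d=1 (auto-commit; committed d=1)
Op 6: UPDATE c=24 (auto-commit; committed c=24)
Op 7: UPDATE a=24 (auto-commit; committed a=24)
Op 8: UPDATE c=14 (auto-commit; committed c=14)
Op 9: UPDATE a=2 (auto-commit; committed a=2)
Op 10: BEGIN: in_txn=True, pending={}
Final committed: {a=2, b=14, c=14, d=1}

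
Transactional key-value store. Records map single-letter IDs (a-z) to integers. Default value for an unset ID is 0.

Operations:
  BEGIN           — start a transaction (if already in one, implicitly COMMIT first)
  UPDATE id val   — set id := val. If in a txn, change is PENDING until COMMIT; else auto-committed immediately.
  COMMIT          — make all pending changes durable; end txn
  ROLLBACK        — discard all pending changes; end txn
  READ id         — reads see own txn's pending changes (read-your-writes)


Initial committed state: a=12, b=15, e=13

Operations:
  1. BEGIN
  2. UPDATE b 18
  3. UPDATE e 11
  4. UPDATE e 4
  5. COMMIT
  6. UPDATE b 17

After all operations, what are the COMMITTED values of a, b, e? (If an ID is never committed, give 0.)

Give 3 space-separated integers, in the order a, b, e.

Initial committed: {a=12, b=15, e=13}
Op 1: BEGIN: in_txn=True, pending={}
Op 2: UPDATE b=18 (pending; pending now {b=18})
Op 3: UPDATE e=11 (pending; pending now {b=18, e=11})
Op 4: UPDATE e=4 (pending; pending now {b=18, e=4})
Op 5: COMMIT: merged ['b', 'e'] into committed; committed now {a=12, b=18, e=4}
Op 6: UPDATE b=17 (auto-commit; committed b=17)
Final committed: {a=12, b=17, e=4}

Answer: 12 17 4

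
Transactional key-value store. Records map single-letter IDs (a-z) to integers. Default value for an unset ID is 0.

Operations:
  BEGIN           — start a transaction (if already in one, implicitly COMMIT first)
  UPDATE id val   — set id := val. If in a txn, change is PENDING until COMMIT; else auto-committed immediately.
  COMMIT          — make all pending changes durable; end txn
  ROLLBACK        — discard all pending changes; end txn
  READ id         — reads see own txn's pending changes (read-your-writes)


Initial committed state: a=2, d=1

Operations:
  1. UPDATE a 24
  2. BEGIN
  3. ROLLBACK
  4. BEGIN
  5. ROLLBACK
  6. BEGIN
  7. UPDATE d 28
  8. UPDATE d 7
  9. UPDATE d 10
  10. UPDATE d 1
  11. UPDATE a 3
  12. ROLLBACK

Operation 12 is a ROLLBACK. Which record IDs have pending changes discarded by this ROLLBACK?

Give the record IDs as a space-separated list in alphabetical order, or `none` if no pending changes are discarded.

Answer: a d

Derivation:
Initial committed: {a=2, d=1}
Op 1: UPDATE a=24 (auto-commit; committed a=24)
Op 2: BEGIN: in_txn=True, pending={}
Op 3: ROLLBACK: discarded pending []; in_txn=False
Op 4: BEGIN: in_txn=True, pending={}
Op 5: ROLLBACK: discarded pending []; in_txn=False
Op 6: BEGIN: in_txn=True, pending={}
Op 7: UPDATE d=28 (pending; pending now {d=28})
Op 8: UPDATE d=7 (pending; pending now {d=7})
Op 9: UPDATE d=10 (pending; pending now {d=10})
Op 10: UPDATE d=1 (pending; pending now {d=1})
Op 11: UPDATE a=3 (pending; pending now {a=3, d=1})
Op 12: ROLLBACK: discarded pending ['a', 'd']; in_txn=False
ROLLBACK at op 12 discards: ['a', 'd']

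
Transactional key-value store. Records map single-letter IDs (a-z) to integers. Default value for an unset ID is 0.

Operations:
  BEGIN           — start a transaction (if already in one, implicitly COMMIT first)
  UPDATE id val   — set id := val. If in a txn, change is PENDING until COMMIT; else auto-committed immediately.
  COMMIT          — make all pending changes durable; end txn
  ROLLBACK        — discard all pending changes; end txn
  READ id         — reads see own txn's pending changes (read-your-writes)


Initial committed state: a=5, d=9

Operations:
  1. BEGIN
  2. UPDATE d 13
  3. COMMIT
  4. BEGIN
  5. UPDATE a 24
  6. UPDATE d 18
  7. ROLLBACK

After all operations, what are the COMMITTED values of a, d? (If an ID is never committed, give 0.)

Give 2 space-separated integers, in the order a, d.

Answer: 5 13

Derivation:
Initial committed: {a=5, d=9}
Op 1: BEGIN: in_txn=True, pending={}
Op 2: UPDATE d=13 (pending; pending now {d=13})
Op 3: COMMIT: merged ['d'] into committed; committed now {a=5, d=13}
Op 4: BEGIN: in_txn=True, pending={}
Op 5: UPDATE a=24 (pending; pending now {a=24})
Op 6: UPDATE d=18 (pending; pending now {a=24, d=18})
Op 7: ROLLBACK: discarded pending ['a', 'd']; in_txn=False
Final committed: {a=5, d=13}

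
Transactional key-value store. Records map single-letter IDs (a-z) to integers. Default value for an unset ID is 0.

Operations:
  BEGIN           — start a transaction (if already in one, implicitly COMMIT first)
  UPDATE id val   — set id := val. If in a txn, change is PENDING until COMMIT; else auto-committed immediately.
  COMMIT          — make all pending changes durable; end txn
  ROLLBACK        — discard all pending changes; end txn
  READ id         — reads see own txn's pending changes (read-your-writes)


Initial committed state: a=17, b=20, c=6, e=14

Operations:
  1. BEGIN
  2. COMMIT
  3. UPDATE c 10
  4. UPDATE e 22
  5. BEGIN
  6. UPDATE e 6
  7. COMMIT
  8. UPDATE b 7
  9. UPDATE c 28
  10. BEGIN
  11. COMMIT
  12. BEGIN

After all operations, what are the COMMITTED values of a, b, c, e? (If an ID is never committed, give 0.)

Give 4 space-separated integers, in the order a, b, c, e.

Answer: 17 7 28 6

Derivation:
Initial committed: {a=17, b=20, c=6, e=14}
Op 1: BEGIN: in_txn=True, pending={}
Op 2: COMMIT: merged [] into committed; committed now {a=17, b=20, c=6, e=14}
Op 3: UPDATE c=10 (auto-commit; committed c=10)
Op 4: UPDATE e=22 (auto-commit; committed e=22)
Op 5: BEGIN: in_txn=True, pending={}
Op 6: UPDATE e=6 (pending; pending now {e=6})
Op 7: COMMIT: merged ['e'] into committed; committed now {a=17, b=20, c=10, e=6}
Op 8: UPDATE b=7 (auto-commit; committed b=7)
Op 9: UPDATE c=28 (auto-commit; committed c=28)
Op 10: BEGIN: in_txn=True, pending={}
Op 11: COMMIT: merged [] into committed; committed now {a=17, b=7, c=28, e=6}
Op 12: BEGIN: in_txn=True, pending={}
Final committed: {a=17, b=7, c=28, e=6}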